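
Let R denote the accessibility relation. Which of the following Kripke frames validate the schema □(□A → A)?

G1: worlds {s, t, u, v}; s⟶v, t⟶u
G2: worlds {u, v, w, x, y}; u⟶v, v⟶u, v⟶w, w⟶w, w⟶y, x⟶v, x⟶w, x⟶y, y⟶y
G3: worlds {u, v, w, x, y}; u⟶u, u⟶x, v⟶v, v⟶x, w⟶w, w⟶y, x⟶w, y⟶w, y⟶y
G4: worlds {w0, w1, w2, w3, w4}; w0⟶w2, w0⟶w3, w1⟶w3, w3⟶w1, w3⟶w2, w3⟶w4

The schema corresponds to shift-reflexivity: ∀x ∀y (Rxy → Ryy).
G1: fails — Rtu but not Ruu.
G2: fails — Ruv but not Rvv.
G3: fails — Rvx but not Rxx.
G4: fails — Rw3w2 but not Rw2w2.

none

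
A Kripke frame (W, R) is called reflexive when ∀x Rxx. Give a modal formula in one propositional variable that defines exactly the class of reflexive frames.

□ψ → ψ

A defining formula is □ψ → ψ (the T axiom).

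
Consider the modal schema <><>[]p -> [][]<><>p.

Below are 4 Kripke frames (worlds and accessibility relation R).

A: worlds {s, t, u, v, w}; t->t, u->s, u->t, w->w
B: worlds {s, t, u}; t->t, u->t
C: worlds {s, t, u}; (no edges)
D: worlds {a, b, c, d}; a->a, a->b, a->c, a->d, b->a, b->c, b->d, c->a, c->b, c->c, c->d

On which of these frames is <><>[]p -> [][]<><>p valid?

This is the axiom for a generalized confluence (Geach) condition; its first-order frame correspondent is forall x forall y forall z ((x R^2 y & x R^2 z) -> exists w (yRw & z R^2 w)).
A: holds.
B: holds.
C: holds.
D: fails — aR²a, aR²d but no w with aRw and dR²w.
Valid on: A, B, C.

A, B, C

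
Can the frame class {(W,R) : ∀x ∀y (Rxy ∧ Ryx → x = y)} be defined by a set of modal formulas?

No — not modally definable

If a class were modally definable it would be closed under surjective bounded morphisms (Goldblatt–Thomason).
The 8-cycle (worlds w0,w1,w2,w3,w4,w5,w6,w7 with w0→w1→w2→w3→w4→w5→w6→w7→w0) is antisymmetric. Sending even-indexed worlds to a and odd-indexed worlds to b is a surjective bounded morphism onto the two-world frame with a↔b, which is not antisymmetric.
So no modal formula (or set of formulas) defines exactly the antisymmetric frames.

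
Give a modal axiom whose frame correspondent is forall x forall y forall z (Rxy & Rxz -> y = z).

◇s → □s

A defining formula is ◇s → □s (the CD axiom).
Suppose ◇s→□s is valid. Take Rxy, Rxz and set V(s)={y}. Then ◇s at x, so □s at x, so s at z, i.e. z=y.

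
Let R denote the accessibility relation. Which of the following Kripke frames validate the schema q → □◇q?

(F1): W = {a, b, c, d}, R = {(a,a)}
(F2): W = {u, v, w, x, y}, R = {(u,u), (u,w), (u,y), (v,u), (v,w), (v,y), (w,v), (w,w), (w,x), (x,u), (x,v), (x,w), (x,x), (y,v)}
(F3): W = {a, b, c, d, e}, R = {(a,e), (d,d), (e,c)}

(F1)

The schema corresponds to symmetry: ∀x ∀y (Rxy → Ryx).
(F1): holds.
(F2): fails — Ruw but not Rwu.
(F3): fails — Rec but not Rce.
Valid on: (F1).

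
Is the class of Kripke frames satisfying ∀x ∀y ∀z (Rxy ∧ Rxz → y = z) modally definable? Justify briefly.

The condition is partial functionality. A defining modal formula is ◇q → □q.

Definable; ◇q → □q defines it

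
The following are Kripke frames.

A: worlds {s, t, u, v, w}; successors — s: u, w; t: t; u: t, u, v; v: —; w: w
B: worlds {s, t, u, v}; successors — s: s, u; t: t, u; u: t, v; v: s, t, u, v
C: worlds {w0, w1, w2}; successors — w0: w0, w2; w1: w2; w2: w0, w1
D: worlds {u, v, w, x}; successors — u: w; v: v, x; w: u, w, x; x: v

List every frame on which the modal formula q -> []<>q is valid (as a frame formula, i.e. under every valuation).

The schema corresponds to symmetry: forall x forall y (Rxy -> Ryx).
A: fails — Ruv but not Rvu.
B: fails — Rvt but not Rtv.
C: holds.
D: fails — Rwx but not Rxw.
Valid on: C.

C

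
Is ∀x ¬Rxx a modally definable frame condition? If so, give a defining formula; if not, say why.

Not modally definable

Modal frame validity is preserved under surjective bounded morphisms.
The 2-cycle (worlds a,b with a→b→a) is irreflexive, and the map sending every world to a single reflexive point • is a surjective bounded morphism (forth: every edge maps to (•,•); back: every world has a successor). So any modal formula valid on the 2-cycle is also valid on the reflexive point, which is not irreflexive.
Hence irreflexivity is not modally definable.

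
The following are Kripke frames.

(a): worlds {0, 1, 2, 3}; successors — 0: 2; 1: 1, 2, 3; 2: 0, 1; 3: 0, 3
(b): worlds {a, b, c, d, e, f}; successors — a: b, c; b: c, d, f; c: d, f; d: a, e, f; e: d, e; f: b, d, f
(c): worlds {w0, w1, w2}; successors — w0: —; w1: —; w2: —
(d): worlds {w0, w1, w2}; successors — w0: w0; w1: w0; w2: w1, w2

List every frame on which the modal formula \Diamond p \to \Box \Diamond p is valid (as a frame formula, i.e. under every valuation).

(c)

This is the axiom for the Euclidean property; its first-order frame correspondent is \forall x \forall y \forall z (Rxy \wedge Rxz \to Ryz).
(a): fails — R02 and R02 but not R22.
(b): fails — Rab and Rab but not Rbb.
(c): satisfies the condition.
(d): fails — Rw2w1 and Rw2w2 but not Rw1w2.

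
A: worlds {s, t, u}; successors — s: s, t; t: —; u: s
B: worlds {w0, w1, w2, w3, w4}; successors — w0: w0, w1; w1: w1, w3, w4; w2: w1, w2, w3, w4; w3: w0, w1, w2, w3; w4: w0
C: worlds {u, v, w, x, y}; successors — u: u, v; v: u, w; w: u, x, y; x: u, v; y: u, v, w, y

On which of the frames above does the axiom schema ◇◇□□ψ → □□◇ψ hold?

The schema corresponds to a generalized confluence (Geach) condition: ∀x ∀y ∀z ((xR²y ∧ xR²z) → ∃w (yR²w ∧ zRw)).
A: fails — sR²s, sR²t but no w with sR²w and tRw.
B: holds.
C: holds.
Valid on: B, C.

B, C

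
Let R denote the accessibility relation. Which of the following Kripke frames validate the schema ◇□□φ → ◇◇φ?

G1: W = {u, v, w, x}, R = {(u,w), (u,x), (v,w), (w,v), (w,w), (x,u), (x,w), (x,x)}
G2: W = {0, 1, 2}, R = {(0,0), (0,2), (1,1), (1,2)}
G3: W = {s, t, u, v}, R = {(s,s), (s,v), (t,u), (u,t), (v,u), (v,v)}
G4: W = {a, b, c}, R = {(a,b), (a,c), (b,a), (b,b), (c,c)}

G1, G4

This is the axiom for a generalized confluence (Geach) condition; its first-order frame correspondent is ∀x ∀y (xRy → ∃w (yR²w ∧ xR²w)).
G1: condition met.
G2: fails — 0R2 but no w with 2R²w and 0R²w.
G3: fails — tRu but no w with uR²w and tR²w.
G4: condition met.
Valid on: G1, G4.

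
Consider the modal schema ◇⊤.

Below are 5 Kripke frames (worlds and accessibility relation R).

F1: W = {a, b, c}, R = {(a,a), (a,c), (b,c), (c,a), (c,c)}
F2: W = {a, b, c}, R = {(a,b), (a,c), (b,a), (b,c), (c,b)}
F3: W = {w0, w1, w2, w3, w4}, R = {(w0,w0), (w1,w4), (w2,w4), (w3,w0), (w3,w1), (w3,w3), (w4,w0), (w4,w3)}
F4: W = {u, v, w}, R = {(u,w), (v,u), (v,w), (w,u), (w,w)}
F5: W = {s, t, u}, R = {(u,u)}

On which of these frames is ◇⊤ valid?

Frame correspondent (Sahlqvist): ∀x ∃y Rxy — i.e. seriality.
F1: holds.
F2: holds.
F3: holds.
F4: holds.
F5: fails — world s has no successor.

F1, F2, F3, F4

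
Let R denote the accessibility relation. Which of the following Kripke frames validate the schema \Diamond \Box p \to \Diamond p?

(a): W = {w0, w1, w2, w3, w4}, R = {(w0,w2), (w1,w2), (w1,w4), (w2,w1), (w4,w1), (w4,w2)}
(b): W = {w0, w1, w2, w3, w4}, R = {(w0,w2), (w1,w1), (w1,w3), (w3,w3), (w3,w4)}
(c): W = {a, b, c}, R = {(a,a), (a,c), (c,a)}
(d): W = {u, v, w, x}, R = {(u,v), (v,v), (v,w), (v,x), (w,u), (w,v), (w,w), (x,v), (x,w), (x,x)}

Frame correspondent (Sahlqvist): \forall x \forall y (xRy \to \exists w (yRw \wedge xRw)) — i.e. a generalized confluence (Geach) condition.
(a): fails — w0Rw2 but no w with w2Rw and w0Rw.
(b): fails — w0Rw2 but no w with w2Rw and w0Rw.
(c): condition met.
(d): condition met.

(c), (d)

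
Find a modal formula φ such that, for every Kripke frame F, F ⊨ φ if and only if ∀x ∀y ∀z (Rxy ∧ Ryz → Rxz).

□s → □□s

The condition is transitivity. The 4 schema □s → □□s defines it.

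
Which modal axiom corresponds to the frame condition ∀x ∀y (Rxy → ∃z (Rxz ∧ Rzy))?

The condition is density. The C4 schema □□s → □s defines it.

□□s → □s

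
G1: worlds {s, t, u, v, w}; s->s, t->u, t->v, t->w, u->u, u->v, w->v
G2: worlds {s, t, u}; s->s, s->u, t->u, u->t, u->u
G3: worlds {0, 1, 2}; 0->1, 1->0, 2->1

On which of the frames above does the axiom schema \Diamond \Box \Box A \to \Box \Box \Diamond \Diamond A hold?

G2

Frame correspondent (Sahlqvist): \forall x \forall y \forall z ((xRy \wedge x R^2 z) \to \exists w (y R^2 w \wedge z R^2 w)) — i.e. a generalized confluence (Geach) condition.
G1: fails — tRu, tR²v but no w* with uR²w* and vR²w*.
G2: holds.
G3: fails — 0R1, 0R²0 but no w with 1R²w and 0R²w.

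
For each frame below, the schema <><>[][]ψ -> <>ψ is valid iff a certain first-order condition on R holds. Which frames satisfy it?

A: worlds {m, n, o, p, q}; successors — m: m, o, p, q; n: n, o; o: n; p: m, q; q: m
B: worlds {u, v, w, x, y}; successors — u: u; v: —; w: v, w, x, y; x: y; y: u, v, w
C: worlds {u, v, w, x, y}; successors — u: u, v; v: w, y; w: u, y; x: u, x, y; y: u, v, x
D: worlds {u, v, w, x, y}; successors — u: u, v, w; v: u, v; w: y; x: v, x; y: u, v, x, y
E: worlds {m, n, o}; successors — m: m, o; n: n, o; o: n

The schema corresponds to a generalized confluence (Geach) condition: forall x forall y (x R^2 y -> exists w (y R^2 w & xRw)).
A: fails — pR²o but no w with oR²w and pRw.
B: fails — wR²u but no t with uR²t and wRt.
C: satisfies the condition.
D: fails — wR²v but no t with vR²t and wRt.
E: satisfies the condition.

C, E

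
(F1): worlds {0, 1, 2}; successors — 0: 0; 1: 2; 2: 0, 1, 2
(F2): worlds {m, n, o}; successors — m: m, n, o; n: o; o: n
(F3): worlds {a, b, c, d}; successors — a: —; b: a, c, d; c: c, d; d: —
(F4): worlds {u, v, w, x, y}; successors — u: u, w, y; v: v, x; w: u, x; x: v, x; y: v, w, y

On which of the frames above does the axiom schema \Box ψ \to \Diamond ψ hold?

This is the axiom for seriality; its first-order frame correspondent is \forall x \exists y Rxy.
(F1): satisfies the condition.
(F2): satisfies the condition.
(F3): fails — world a has no successor.
(F4): satisfies the condition.

(F1), (F2), (F4)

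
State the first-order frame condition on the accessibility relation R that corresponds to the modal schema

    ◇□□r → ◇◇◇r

∀x ∀y (xRy → ∃w (yR²w ∧ xR³w))

This is a Sahlqvist (Geach-type) schema ◇^1□^2r → □^0◇^3r.
Minimal-valuation argument: fix x; take any y with xR^1y and any z with xR^0z. Set V(r) to the set of worlds R-reachable from y in exactly 2 steps. Then □^2r holds at y, so the antecedent holds at x; validity forces ◇^3r at z, giving a w with zR^3w and yR^2w.
First-order correspondent: ∀x ∀y (xRy → ∃w (yR²w ∧ xR³w)).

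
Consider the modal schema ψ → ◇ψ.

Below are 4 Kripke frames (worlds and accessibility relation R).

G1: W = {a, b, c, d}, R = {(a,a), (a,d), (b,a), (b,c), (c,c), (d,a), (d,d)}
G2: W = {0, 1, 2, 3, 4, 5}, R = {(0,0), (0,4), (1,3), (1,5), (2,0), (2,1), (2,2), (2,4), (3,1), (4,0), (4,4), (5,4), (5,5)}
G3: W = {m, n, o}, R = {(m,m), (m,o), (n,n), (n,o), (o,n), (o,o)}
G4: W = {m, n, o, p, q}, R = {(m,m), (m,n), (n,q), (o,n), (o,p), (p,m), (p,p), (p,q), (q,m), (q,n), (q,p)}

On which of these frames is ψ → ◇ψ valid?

The schema corresponds to reflexivity: ∀x Rxx.
G1: fails — world b does not see itself.
G2: fails — world 1 does not see itself.
G3: ✓.
G4: fails — world n does not see itself.
Valid on: G3.

G3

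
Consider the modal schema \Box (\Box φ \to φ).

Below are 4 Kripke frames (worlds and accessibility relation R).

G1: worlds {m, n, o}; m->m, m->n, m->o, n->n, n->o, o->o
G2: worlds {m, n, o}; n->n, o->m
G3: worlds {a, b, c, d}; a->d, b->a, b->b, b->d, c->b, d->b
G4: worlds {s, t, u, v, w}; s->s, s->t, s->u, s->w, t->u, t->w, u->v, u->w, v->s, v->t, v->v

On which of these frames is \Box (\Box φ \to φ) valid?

This is the axiom for shift-reflexivity; its first-order frame correspondent is \forall x \forall y (Rxy \to Ryy).
G1: holds.
G2: fails — Rom but not Rmm.
G3: fails — Rba but not Raa.
G4: fails — Ruw but not Rww.
Valid on: G1.

G1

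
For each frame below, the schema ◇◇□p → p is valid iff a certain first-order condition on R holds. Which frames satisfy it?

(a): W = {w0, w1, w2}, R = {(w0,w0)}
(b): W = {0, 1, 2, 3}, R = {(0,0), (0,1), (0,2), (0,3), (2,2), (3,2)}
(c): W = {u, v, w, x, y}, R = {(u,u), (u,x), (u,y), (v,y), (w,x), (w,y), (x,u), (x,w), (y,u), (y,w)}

This is the axiom for a generalized confluence (Geach) condition; its first-order frame correspondent is ∀x ∀y (xR²y → ∃w (yRw ∧ x = w)).
(a): holds.
(b): fails — 0R²1 but no w with 1Rw and 0=w.
(c): fails — uR²w but no t with wRt and u=t.

(a)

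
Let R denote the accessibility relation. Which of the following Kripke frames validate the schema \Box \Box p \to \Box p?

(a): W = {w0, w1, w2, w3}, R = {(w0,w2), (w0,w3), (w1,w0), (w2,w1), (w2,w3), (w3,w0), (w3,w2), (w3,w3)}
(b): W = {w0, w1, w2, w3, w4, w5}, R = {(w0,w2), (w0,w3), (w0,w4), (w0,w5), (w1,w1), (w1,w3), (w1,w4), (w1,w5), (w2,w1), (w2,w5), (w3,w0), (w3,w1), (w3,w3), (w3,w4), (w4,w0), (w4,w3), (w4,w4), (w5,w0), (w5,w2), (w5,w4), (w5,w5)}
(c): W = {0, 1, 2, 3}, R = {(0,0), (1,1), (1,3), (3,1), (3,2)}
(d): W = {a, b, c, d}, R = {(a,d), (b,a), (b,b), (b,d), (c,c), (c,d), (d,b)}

(b)

Frame correspondent (Sahlqvist): \forall x \forall y (Rxy \to \exists z (Rxz \wedge Rzy)) — i.e. density.
(a): fails — Rw1w0 but no z with Rw1z and Rzw0.
(b): holds.
(c): fails — R32 but no z with R3z and Rz2.
(d): fails — Rad but no z with Raz and Rzd.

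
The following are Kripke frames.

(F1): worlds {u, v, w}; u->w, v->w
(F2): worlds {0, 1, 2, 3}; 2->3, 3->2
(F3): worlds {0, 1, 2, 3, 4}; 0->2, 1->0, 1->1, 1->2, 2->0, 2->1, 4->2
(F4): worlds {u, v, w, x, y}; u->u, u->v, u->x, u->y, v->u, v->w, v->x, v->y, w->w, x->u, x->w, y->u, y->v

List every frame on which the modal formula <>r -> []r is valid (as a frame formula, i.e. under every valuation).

(F1), (F2)

Frame correspondent (Sahlqvist): forall x forall y forall z (Rxy & Rxz -> y = z) — i.e. partial functionality.
(F1): holds.
(F2): holds.
(F3): fails — 1 sees both 0 and 1.
(F4): fails — u sees both u and v.
Valid on: (F1), (F2).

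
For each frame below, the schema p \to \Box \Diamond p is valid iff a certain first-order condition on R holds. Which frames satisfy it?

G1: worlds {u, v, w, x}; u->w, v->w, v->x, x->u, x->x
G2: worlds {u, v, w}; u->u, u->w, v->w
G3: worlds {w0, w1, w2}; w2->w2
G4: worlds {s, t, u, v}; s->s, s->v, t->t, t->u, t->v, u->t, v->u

Frame correspondent (Sahlqvist): \forall x \forall y (Rxy \to Ryx) — i.e. symmetry.
G1: fails — Ruw but not Rwu.
G2: fails — Rvw but not Rwv.
G3: ✓.
G4: fails — Rtv but not Rvt.
Valid on: G3.

G3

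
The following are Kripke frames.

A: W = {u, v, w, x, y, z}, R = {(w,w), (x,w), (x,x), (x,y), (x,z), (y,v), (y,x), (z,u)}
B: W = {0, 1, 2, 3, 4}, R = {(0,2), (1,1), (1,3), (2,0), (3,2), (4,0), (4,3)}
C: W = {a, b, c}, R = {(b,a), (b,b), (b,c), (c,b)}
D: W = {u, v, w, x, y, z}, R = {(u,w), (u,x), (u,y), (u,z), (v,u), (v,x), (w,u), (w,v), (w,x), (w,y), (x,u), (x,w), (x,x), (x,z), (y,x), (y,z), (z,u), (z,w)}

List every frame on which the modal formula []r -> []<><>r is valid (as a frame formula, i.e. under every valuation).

Frame correspondent (Sahlqvist): forall x forall z (xRz -> exists w (xRw & z R^2 w)) — i.e. a generalized confluence (Geach) condition.
A: fails — xRz but no t with xRt and zR²t.
B: fails — 1R3 but no w with 1Rw and 3R²w.
C: fails — bRa but no w with bRw and aR²w.
D: satisfies the condition.
Valid on: D.

D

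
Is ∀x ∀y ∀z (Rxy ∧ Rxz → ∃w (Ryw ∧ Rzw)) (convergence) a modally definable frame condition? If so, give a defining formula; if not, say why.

Definable; ◇□r → □◇r defines it

The condition is convergence. A defining modal formula is ◇□r → □◇r.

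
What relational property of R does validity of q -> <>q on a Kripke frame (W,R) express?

Replacing q by ¬q and contraposing gives the equivalent schema □q → q.
Suppose □q→q is valid. At any x set V(q)={w : Rxw}. Then □q holds at x, so q holds at x, i.e. Rxx.
The converse is a direct semantic check.
So the correspondent is reflexivity.

reflexivity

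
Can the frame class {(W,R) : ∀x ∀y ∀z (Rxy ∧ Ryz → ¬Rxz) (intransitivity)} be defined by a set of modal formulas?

If a class were modally definable it would be closed under surjective bounded morphisms (Goldblatt–Thomason).
The 5-cycle (worlds s,t,u,v,w with s→t→u→v→w→s) is intransitive. Mapping every world to a single reflexive point • is a surjective bounded morphism; the reflexive point is not intransitive (R••∧R•• but R••).
Hence intransitivity is not modally definable.

Not definable by any modal formula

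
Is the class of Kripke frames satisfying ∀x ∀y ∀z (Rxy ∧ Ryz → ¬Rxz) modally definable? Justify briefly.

Not definable by any modal formula

Any modally definable frame class is closed under surjective bounded morphisms.
The 7-cycle (worlds w0,w1,w2,w3,w4,w5,w6 with w0→w1→w2→w3→w4→w5→w6→w0) is intransitive. Mapping every world to a single reflexive point • is a surjective bounded morphism; the reflexive point is not intransitive (R••∧R•• but R••).
Hence intransitivity is not modally definable.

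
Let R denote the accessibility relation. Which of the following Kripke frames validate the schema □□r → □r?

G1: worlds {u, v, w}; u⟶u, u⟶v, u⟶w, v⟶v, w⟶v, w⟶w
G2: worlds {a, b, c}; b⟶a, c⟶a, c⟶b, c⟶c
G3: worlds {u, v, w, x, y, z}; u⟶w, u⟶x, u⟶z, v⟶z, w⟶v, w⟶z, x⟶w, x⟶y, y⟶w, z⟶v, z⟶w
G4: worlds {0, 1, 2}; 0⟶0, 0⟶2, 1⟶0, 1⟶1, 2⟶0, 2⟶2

This is the axiom for density; its first-order frame correspondent is ∀x ∀y (Rxy → ∃z (Rxz ∧ Rzy)).
G1: holds.
G2: fails — Rba but no z with Rbz and Rza.
G3: fails — Rvz but no t with Rvt and Rtz.
G4: holds.
Valid on: G1, G4.

G1, G4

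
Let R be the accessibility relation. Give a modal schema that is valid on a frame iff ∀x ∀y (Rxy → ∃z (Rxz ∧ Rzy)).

A defining formula is □□q → □q (the C4 axiom).
Suppose □□q→□q is valid. Take Rxy and set V(q)={w : xR²w}. Then □□q at x, so □q at x, so q at y, i.e. ∃z(Rxz∧Rzy).

□□q → □q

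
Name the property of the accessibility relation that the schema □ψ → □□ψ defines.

Suppose □ψ→□□ψ is valid. Take Rxy, Ryz and set V(ψ)={w : Rxw}. Then □ψ at x, so □□ψ at x, so □ψ at y, so ψ at z, i.e. Rxz.

Transitivity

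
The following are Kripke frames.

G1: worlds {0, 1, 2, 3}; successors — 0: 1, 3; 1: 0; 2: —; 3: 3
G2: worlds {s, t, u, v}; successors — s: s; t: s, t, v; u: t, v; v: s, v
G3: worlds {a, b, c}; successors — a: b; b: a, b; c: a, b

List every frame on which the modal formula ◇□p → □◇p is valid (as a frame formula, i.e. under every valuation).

G2, G3

The schema corresponds to convergence: ∀x ∀y ∀z (Rxy ∧ Rxz → ∃w (Ryw ∧ Rzw)).
G1: fails — R01 and R03 but 1 and 3 have no common successor.
G2: condition met.
G3: condition met.
Valid on: G2, G3.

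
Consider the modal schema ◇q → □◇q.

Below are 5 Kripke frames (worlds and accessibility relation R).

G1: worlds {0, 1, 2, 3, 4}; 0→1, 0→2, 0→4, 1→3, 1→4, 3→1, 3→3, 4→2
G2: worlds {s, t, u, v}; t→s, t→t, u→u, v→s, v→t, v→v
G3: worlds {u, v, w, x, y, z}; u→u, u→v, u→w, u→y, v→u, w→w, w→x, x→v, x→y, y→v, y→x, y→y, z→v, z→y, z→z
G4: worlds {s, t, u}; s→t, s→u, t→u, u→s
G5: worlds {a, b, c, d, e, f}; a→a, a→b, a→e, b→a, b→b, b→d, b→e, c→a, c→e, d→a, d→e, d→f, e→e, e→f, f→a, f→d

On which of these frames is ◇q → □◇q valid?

none

The schema corresponds to the Euclidean property: ∀x ∀y ∀z (Rxy ∧ Rxz → Ryz).
G1: fails — R02 and R02 but not R22.
G2: fails — Rts and Rts but not Rss.
G3: fails — Ruv and Ruv but not Rvv.
G4: fails — Rsu and Rsu but not Ruu.
G5: fails — Rae and Rab but not Reb.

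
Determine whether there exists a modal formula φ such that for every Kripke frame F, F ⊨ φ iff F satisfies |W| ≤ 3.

If a class were modally definable it would be closed under disjoint unions (Goldblatt–Thomason).
Any modal formula valid on each of 4 disjoint one-world frames is valid on their disjoint union (validity is preserved under disjoint unions). Each one-world frame has |W|=1≤3, but the union has |W|=4.
So the class is not modally definable.

No — not modally definable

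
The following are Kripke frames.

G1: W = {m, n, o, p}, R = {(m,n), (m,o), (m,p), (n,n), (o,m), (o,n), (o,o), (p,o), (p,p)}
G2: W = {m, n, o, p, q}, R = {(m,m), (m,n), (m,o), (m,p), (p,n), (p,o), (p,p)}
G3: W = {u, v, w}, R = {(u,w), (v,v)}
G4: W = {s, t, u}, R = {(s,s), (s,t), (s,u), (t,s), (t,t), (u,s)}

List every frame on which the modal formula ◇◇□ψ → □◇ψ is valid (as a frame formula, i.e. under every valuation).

G3, G4

This is the axiom for a generalized confluence (Geach) condition; its first-order frame correspondent is ∀x ∀y ∀z ((xR²y ∧ xRz) → ∃w (yRw ∧ zRw)).
G1: fails — mR²n, mRp but no w with nRw and pRw.
G2: fails — mR²m, mRn but no w with mRw and nRw.
G3: holds.
G4: holds.
Valid on: G3, G4.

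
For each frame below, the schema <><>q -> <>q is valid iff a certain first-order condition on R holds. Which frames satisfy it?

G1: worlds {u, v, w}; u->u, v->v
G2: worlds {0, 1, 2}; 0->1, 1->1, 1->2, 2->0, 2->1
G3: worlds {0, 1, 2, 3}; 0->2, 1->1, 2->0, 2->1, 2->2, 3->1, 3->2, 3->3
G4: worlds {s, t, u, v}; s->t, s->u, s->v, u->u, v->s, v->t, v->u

G1

The schema corresponds to transitivity: forall x forall y forall z (Rxy & Ryz -> Rxz).
G1: satisfies the condition.
G2: fails — R12 and R20 but not R10.
G3: fails — R32 and R20 but not R30.
G4: fails — Rvs and Rsv but not Rvv.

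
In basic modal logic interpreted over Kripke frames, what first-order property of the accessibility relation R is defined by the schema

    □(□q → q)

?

shift-reflexivity: ∀x ∀y (Rxy → Ryy)

This schema is the T□ axiom.
It corresponds to shift-reflexivity: ∀x ∀y (Rxy → Ryy).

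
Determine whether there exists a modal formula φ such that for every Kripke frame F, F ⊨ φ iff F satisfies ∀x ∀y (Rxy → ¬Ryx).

Any modally definable frame class is closed under surjective bounded morphisms.
The 4-cycle (worlds a,b,c,d with a→b→c→d→a) is asymmetric. Mapping every world to a single reflexive point • is a surjective bounded morphism, and the reflexive point is not asymmetric (R•• but asymmetry requires ¬R••).
Hence asymmetry is not modally definable.

No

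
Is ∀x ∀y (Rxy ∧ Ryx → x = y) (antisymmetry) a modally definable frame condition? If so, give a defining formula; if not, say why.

Not definable by any modal formula

Any modally definable frame class is closed under surjective bounded morphisms.
The 6-cycle (worlds w0,w1,w2,w3,w4,w5 with w0→w1→w2→w3→w4→w5→w0) is antisymmetric. Sending even-indexed worlds to s and odd-indexed worlds to t is a surjective bounded morphism onto the two-world frame with s↔t, which is not antisymmetric.
So the class is not modally definable.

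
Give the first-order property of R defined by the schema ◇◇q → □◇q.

∀x ∀y ∀z ((xR²y ∧ xRz) → ∃w (y = w ∧ zRw))

This is a Sahlqvist (Geach-type) schema ◇^2□^0q → □^1◇^1q.
Minimal-valuation argument: fix x; take any y with xR^2y and any z with xR^1z. Set V(q) to the set of worlds R-reachable from y in exactly 0 steps. Then □^0q holds at y, so the antecedent holds at x; validity forces ◇^1q at z, giving a w with zR^1w and yR^0w.
First-order correspondent: ∀x ∀y ∀z ((xR²y ∧ xRz) → ∃w (y = w ∧ zRw)).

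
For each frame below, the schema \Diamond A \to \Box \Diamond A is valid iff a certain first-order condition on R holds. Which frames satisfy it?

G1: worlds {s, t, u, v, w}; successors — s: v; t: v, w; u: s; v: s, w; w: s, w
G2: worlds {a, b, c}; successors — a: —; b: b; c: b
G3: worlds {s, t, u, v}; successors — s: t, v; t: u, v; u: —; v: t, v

G2

This is the axiom for the Euclidean property; its first-order frame correspondent is \forall x \forall y \forall z (Rxy \wedge Rxz \to Ryz).
G1: fails — Rsv and Rsv but not Rvv.
G2: holds.
G3: fails — Rst and Rst but not Rtt.
Valid on: G2.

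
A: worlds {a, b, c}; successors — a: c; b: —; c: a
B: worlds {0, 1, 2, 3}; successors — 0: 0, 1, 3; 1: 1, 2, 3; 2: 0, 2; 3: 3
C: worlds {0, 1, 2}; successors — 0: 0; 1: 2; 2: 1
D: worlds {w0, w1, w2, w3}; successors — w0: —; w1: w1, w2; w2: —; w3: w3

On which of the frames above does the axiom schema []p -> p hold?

This is the axiom for reflexivity; its first-order frame correspondent is forall x Rxx.
A: fails — world a does not see itself.
B: holds.
C: fails — world 1 does not see itself.
D: fails — world w0 does not see itself.

B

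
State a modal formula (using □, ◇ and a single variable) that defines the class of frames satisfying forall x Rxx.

□p → p

This is reflexivity; the standard corresponding axiom is T: □p → p.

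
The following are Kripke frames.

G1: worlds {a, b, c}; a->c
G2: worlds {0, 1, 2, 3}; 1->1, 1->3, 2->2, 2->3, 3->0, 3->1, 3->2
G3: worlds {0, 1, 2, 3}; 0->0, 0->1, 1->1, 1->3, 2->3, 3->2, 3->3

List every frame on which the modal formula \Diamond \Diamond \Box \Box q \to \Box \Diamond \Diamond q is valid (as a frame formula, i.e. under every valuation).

This is the axiom for a generalized confluence (Geach) condition; its first-order frame correspondent is \forall x \forall y \forall z ((x R^2 y \wedge xRz) \to \exists w (y R^2 w \wedge z R^2 w)).
G1: condition met.
G2: fails — 1R²0, 1R1 but no w with 0R²w and 1R²w.
G3: condition met.

G1, G3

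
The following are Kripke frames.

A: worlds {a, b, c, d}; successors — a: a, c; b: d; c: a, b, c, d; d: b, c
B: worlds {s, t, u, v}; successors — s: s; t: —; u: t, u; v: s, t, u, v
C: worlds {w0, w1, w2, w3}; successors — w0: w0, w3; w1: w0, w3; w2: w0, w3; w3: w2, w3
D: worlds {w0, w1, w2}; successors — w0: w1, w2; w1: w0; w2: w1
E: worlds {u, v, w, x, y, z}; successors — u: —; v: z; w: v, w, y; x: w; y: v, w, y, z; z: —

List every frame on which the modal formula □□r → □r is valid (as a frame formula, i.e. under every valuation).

The schema corresponds to density: ∀x ∀y (Rxy → ∃z (Rxz ∧ Rzy)).
A: fails — Rbd but no z with Rbz and Rzd.
B: satisfies the condition.
C: satisfies the condition.
D: fails — Rw1w0 but no z with Rw1z and Rzw0.
E: fails — Rvz but no t with Rvt and Rtz.

B, C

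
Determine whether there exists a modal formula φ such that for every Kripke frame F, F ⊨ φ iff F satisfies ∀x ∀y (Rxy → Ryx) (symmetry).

Yes: it is symmetry, defined by the B schema r → □◇r.

Yes — defined by r → □◇r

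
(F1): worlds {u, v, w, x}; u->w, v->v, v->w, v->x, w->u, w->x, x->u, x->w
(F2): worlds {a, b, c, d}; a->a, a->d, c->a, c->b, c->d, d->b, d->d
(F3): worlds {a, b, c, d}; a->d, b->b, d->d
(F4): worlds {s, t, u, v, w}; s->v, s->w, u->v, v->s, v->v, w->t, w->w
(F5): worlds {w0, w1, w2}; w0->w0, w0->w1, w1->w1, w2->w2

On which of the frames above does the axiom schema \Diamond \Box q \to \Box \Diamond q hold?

The schema corresponds to convergence: \forall x \forall y \forall z (Rxy \wedge Rxz \to \exists w (Ryw \wedge Rzw)).
(F1): fails — Rxw and Rxu but w and u have no common successor.
(F2): fails — Rcd and Rcb but d and b have no common successor.
(F3): ✓.
(F4): fails — Rsv and Rsw but v and w have no common successor.
(F5): ✓.

(F3), (F5)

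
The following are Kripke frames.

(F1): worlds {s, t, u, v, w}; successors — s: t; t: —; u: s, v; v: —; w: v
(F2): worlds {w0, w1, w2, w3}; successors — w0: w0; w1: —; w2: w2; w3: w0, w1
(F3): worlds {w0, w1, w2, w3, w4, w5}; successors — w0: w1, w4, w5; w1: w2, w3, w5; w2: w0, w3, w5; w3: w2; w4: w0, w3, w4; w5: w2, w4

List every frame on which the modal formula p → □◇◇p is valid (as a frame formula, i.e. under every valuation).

Frame correspondent (Sahlqvist): ∀x ∀z (xRz → ∃w (x = w ∧ zR²w)) — i.e. a generalized confluence (Geach) condition.
(F1): fails — sRt but no w* with s=w* and tR²w*.
(F2): fails — w3Rw0 but no w with w3=w and w0R²w.
(F3): fails — w1Rw3 but no w with w1=w and w3R²w.
Valid on no frame.

none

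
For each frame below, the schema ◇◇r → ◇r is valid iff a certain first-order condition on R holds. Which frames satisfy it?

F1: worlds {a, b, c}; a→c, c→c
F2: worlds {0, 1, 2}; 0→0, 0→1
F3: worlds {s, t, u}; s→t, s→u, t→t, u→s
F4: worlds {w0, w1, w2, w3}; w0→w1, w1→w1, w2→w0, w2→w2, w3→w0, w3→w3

F1, F2

The schema corresponds to transitivity: ∀x ∀y ∀z (Rxy ∧ Ryz → Rxz).
F1: holds.
F2: holds.
F3: fails — Rsu and Rus but not Rss.
F4: fails — Rw3w0 and Rw0w1 but not Rw3w1.
Valid on: F1, F2.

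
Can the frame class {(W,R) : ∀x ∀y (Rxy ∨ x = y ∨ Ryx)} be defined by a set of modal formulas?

If a class were modally definable it would be closed under disjoint unions (Goldblatt–Thomason).
Take 4 disjoint single-world reflexive frames: each is trivially connected, but their disjoint union has 4 worlds with no edge between distinct components, so it is not connected.
Hence connectedness of R is not modally definable.

Not definable by any modal formula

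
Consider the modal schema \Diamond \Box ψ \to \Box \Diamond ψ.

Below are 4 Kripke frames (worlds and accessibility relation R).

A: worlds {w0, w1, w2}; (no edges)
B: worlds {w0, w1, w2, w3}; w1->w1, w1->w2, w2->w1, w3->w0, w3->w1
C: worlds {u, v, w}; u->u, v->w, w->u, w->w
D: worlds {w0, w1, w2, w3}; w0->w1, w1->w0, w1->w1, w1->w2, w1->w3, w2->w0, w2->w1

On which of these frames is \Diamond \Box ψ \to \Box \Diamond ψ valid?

Frame correspondent (Sahlqvist): \forall x \forall y \forall z (Rxy \wedge Rxz \to \exists w (Ryw \wedge Rzw)) — i.e. convergence.
A: holds.
B: fails — Rw3w1 and Rw3w0 but w1 and w0 have no common successor.
C: holds.
D: fails — Rw1w2 and Rw1w3 but w2 and w3 have no common successor.

A, C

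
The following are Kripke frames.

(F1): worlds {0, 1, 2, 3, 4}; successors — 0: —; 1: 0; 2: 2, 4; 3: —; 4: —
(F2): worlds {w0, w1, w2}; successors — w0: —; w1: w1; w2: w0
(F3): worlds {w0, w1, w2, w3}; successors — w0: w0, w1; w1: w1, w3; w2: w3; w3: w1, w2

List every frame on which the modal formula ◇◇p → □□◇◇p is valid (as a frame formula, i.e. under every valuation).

The schema corresponds to a generalized confluence (Geach) condition: ∀x ∀y ∀z ((xR²y ∧ xR²z) → ∃w (y = w ∧ zR²w)).
(F1): fails — 2R²2, 2R²4 but no w with 2=w and 4R²w.
(F2): condition met.
(F3): fails — w0R²w0, w0R²w1 but no w with w0=w and w1R²w.

(F2)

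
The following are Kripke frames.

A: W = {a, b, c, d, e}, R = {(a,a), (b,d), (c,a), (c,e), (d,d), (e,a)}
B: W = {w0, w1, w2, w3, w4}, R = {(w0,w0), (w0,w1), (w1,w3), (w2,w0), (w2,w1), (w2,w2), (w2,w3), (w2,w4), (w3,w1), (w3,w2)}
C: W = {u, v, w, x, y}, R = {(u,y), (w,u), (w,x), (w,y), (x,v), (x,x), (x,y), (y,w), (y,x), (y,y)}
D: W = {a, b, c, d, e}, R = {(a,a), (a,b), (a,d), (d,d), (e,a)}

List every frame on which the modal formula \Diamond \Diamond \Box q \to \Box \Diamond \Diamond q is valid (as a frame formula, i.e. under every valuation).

A

Frame correspondent (Sahlqvist): \forall x \forall y \forall z ((x R^2 y \wedge xRz) \to \exists w (yRw \wedge z R^2 w)) — i.e. a generalized confluence (Geach) condition.
A: holds.
B: fails — w0R²w1, w0Rw1 but no w with w1Rw and w1R²w.
C: fails — wR²v, wRu but no t with vRt and uR²t.
D: fails — aR²a, aRb but no w with aRw and bR²w.
Valid on: A.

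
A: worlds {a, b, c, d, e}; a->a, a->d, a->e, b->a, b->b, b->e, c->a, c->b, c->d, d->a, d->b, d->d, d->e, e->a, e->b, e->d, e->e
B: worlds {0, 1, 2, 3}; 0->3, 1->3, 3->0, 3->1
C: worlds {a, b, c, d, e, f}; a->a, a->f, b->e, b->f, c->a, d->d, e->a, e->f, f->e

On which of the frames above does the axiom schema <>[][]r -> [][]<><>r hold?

A, C

Frame correspondent (Sahlqvist): forall x forall y forall z ((xRy & x R^2 z) -> exists w (y R^2 w & z R^2 w)) — i.e. a generalized confluence (Geach) condition.
A: holds.
B: fails — 0R3, 0R²0 but no w with 3R²w and 0R²w.
C: holds.
Valid on: A, C.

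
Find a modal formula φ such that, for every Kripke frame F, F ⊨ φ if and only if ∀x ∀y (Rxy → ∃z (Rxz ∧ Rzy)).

□□q → □q

A defining formula is □□q → □q (the C4 axiom).
Suppose □□q→□q is valid. Take Rxy and set V(q)={w : xR²w}. Then □□q at x, so □q at x, so q at y, i.e. ∃z(Rxz∧Rzy).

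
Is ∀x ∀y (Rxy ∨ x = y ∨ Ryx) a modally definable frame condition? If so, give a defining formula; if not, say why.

If a class were modally definable it would be closed under disjoint unions (Goldblatt–Thomason).
Take 2 disjoint single-world reflexive frames: each is trivially connected, but their disjoint union has 2 worlds with no edge between distinct components, so it is not connected.
So no modal formula (or set of formulas) defines exactly the connected frames.

Not modally definable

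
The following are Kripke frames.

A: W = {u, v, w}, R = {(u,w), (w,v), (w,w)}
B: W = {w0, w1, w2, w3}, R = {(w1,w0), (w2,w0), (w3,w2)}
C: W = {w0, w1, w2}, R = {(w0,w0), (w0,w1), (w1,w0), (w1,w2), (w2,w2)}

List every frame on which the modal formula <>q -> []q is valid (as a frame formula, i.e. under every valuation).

B

The schema corresponds to partial functionality: forall x forall y forall z (Rxy & Rxz -> y = z).
A: fails — w sees both v and w.
B: satisfies the condition.
C: fails — w0 sees both w0 and w1.
Valid on: B.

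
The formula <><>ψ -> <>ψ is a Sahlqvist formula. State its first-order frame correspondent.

This is frame-equivalent to □ψ → □□ψ (substitute ¬ψ for ψ and contrapose).
Suppose □ψ→□□ψ is valid. Take Rxy, Ryz and set V(ψ)={w : Rxw}. Then □ψ at x, so □□ψ at x, so □ψ at y, so ψ at z, i.e. Rxz.

Transitivity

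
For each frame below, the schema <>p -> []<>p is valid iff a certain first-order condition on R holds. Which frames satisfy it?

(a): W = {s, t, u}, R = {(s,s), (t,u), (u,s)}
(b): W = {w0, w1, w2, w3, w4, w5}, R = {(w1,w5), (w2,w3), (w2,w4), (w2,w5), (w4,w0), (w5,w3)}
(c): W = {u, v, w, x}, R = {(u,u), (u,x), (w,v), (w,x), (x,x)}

The schema corresponds to the Euclidean property: forall x forall y forall z (Rxy & Rxz -> Ryz).
(a): fails — Rtu and Rtu but not Ruu.
(b): fails — Rw1w5 and Rw1w5 but not Rw5w5.
(c): fails — Rux and Ruu but not Rxu.
Valid on no frame.

none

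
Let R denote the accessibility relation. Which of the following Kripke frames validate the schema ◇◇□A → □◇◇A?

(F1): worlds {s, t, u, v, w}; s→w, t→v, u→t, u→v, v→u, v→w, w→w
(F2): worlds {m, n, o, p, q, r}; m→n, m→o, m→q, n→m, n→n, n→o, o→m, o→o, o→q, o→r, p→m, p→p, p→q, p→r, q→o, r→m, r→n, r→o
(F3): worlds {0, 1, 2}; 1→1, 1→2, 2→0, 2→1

(F2)

This is the axiom for a generalized confluence (Geach) condition; its first-order frame correspondent is ∀x ∀y ∀z ((xR²y ∧ xRz) → ∃w (yRw ∧ zR²w)).
(F1): fails — uR²u, uRt but no w* with uRw* and tR²w*.
(F2): satisfies the condition.
(F3): fails — 1R²0, 1R1 but no w with 0Rw and 1R²w.
Valid on: (F2).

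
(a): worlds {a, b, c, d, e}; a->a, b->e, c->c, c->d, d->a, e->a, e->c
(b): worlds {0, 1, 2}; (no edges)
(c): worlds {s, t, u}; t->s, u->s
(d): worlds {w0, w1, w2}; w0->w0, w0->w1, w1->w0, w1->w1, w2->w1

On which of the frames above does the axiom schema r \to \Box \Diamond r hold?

(b)

The schema corresponds to symmetry: \forall x \forall y (Rxy \to Ryx).
(a): fails — Rcd but not Rdc.
(b): condition met.
(c): fails — Rus but not Rsu.
(d): fails — Rw2w1 but not Rw1w2.
Valid on: (b).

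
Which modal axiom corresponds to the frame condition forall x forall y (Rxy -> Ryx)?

A defining formula is q → □◇q (the B axiom).

q → □◇q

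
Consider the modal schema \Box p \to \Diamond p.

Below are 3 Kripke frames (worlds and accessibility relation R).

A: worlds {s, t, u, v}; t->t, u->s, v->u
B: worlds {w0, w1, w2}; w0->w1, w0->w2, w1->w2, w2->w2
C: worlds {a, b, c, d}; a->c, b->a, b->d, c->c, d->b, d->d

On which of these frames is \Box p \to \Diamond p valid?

Frame correspondent (Sahlqvist): \forall x \exists y Rxy — i.e. seriality.
A: fails — world s has no successor.
B: ✓.
C: ✓.
Valid on: B, C.

B, C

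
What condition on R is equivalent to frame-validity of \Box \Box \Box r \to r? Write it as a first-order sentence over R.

\forall x \exists w (x R^3 w \wedge x = w)

This is a Sahlqvist (Geach-type) schema ◇^0□^3r → □^0◇^0r.
First-order correspondent: \forall x \exists w (x R^3 w \wedge x = w).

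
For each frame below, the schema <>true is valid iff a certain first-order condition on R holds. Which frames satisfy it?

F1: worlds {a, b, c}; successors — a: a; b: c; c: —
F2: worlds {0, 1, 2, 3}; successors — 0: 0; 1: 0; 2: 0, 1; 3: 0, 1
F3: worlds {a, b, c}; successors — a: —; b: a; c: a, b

F2

Frame correspondent (Sahlqvist): forall x exists y Rxy — i.e. seriality.
F1: fails — world c has no successor.
F2: holds.
F3: fails — world a has no successor.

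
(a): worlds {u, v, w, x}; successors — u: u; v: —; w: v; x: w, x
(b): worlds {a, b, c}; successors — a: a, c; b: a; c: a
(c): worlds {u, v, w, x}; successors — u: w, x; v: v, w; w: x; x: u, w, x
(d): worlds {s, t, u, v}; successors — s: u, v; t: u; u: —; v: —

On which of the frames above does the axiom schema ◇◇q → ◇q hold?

(d)

The schema corresponds to transitivity: ∀x ∀y ∀z (Rxy ∧ Ryz → Rxz).
(a): fails — Rxw and Rwv but not Rxv.
(b): fails — Rca and Rac but not Rcc.
(c): fails — Rwx and Rxw but not Rww.
(d): condition met.
Valid on: (d).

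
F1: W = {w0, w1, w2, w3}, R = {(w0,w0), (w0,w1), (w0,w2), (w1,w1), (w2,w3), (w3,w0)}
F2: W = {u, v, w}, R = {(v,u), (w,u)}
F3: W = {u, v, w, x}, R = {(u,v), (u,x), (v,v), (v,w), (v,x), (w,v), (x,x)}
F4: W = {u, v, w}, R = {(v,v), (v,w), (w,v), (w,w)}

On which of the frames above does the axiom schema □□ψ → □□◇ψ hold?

F2, F3, F4

This is the axiom for a generalized confluence (Geach) condition; its first-order frame correspondent is ∀x ∀z (xR²z → ∃w (xR²w ∧ zRw)).
F1: fails — w3R²w2 but no w with w3R²w and w2Rw.
F2: ✓.
F3: ✓.
F4: ✓.
Valid on: F2, F3, F4.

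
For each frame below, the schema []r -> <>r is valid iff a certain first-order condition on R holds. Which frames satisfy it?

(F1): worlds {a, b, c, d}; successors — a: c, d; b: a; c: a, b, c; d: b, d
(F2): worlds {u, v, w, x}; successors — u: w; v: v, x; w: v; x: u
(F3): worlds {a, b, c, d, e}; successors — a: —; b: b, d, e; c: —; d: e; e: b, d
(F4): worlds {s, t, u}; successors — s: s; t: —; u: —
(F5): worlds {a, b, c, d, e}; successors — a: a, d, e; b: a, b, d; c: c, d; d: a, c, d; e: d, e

(F1), (F2), (F5)

This is the axiom for seriality; its first-order frame correspondent is forall x exists y Rxy.
(F1): satisfies the condition.
(F2): satisfies the condition.
(F3): fails — world a has no successor.
(F4): fails — world t has no successor.
(F5): satisfies the condition.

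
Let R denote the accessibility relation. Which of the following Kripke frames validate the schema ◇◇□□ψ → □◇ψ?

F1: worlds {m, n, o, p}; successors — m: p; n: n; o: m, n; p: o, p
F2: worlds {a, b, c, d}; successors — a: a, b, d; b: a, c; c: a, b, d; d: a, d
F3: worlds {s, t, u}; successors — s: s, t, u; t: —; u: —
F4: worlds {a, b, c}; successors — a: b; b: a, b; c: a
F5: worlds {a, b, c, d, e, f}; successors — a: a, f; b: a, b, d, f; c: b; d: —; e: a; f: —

F2, F4

Frame correspondent (Sahlqvist): ∀x ∀y ∀z ((xR²y ∧ xRz) → ∃w (yR²w ∧ zRw)) — i.e. a generalized confluence (Geach) condition.
F1: fails — oR²n, oRm but no w with nR²w and mRw.
F2: ✓.
F3: fails — sR²s, sRt but no w with sR²w and tRw.
F4: ✓.
F5: fails — aR²a, aRf but no w with aR²w and fRw.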